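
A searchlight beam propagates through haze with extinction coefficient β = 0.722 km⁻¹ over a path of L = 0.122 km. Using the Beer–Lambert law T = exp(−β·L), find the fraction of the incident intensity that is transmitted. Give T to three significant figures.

0.916

τ = β·L = 0.722 × 0.122 = 0.0881.
T = exp(−0.0881) = 0.9157.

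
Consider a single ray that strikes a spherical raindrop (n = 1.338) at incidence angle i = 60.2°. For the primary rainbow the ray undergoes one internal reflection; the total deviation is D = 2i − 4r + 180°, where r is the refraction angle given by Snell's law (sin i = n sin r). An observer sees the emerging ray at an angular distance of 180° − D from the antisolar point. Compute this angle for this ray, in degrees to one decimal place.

41.3°

sin r = sin 60.2° / 1.338 = 0.8678/1.338 = 0.6486; r = 40.43°.
D = 2·60.2° − 4·40.43° + 180° = 120.40° − 161.73° + 180° = 138.67°.
Angle from antisolar point = 180° − D = 41.33°.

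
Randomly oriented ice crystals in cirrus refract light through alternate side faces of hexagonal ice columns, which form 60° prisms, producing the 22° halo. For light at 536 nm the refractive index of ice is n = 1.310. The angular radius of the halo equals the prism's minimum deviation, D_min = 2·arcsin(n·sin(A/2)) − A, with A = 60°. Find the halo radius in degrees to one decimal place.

21.8°

n·sin(A/2) = 1.310 × sin 30° = 1.310 × 0.5000 = 0.6550.
D_min = 2·arcsin(0.6550) − 60° = 2 × 40.920° − 60° = 21.839°.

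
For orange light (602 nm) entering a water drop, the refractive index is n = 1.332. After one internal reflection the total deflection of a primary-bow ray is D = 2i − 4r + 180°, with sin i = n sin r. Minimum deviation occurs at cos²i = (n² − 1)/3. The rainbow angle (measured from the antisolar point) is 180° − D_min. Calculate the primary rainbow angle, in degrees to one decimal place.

42.2°

cos²i = (1.77422 − 1)/3 = 0.25807; i = arccos(0.50801) = 59.469°.
sin r = sin 59.469°/1.332 = 0.64666; r = 40.290°.
D_min = 2·59.469° − 4·40.290° + 180° = 137.776°.
Rainbow angle = 180° − D_min = 42.224°.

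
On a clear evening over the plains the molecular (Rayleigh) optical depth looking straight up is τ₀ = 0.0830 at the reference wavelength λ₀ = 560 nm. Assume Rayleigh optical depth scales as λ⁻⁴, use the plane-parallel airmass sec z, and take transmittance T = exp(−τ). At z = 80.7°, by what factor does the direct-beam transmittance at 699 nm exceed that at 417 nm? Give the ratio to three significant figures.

Airmass: sec 80.7° = 6.1880.
τ(699 nm) = 0.0830 × (560/699)⁴ × 6.1880 = 0.0830 × 0.4119 × 6.1880 = 0.2116.
τ(417 nm) = 0.0830 × (560/417)⁴ × 6.1880 = 0.0830 × 3.2524 × 6.1880 = 1.6705.
T(699)/T(417) = exp(τ_B − τ_A) = exp(1.4589) = 4.3011.

4.30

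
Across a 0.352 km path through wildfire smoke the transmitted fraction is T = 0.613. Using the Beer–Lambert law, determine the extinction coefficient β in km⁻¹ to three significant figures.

1.39 km⁻¹

Beer–Lambert: T = exp(−βL) ⇒ β = −ln(T)/L = −ln(0.613)/0.352 = 0.4894/0.352 = 1.39 km⁻¹.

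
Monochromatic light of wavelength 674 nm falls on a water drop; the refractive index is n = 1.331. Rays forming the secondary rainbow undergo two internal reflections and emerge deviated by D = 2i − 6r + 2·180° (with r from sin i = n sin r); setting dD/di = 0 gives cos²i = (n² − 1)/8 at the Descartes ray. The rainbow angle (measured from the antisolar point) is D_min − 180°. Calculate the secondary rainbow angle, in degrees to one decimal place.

cos²i = (1.77156 − 1)/8 = 0.09645; i = arccos(0.31056) = 71.907°.
sin r = sin 71.907°/1.331 = 0.71417; r = 45.575°.
D_min = 2·71.907° − 6·45.575° + 360° = 230.365°.
Rainbow angle = D_min − 180° = 50.365°.

50.4°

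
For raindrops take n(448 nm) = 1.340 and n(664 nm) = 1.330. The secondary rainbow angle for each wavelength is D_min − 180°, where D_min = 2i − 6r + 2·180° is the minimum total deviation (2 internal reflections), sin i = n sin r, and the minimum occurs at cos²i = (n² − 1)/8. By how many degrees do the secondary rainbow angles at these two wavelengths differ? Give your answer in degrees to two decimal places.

2.61°

At 448 nm (n = 1.340): cos²i = 0.09945 → i = 71.618°, r = 45.088°, D_min = 232.709°, rainbow angle = 52.709°.
At 664 nm (n = 1.330): cos²i = 0.09611 → i = 71.940°, r = 45.630°, D_min = 230.101°, rainbow angle = 50.101°.
Angular width = |52.709° − 50.101°| = 2.608°.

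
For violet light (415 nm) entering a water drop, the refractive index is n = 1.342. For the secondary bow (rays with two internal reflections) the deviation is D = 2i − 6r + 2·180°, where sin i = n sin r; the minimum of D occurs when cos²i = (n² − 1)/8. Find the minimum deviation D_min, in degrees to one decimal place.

cos²i = (1.80096 − 1)/8 = 0.10012; i = arccos(0.31642) = 71.554°.
sin r = sin 71.554°/1.342 = 0.70687; r = 44.981°.
D_min = 2·71.554° − 6·44.981° + 360° = 233.222°.

233.2°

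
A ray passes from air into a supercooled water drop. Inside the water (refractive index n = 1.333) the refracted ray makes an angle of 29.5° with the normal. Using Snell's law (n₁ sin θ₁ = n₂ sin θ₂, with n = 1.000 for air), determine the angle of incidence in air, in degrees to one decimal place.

Snell: sin θ_i = n · sin θ_r = 1.333 × sin 29.5° = 1.333 × 0.4924 = 0.6564.
θ_i = arcsin(0.6564) = 41.03°.

41.0°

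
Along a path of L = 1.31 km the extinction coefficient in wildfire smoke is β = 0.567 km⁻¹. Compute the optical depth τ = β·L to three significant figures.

τ = β·L = 0.567 × 1.31 = 0.7428.

0.743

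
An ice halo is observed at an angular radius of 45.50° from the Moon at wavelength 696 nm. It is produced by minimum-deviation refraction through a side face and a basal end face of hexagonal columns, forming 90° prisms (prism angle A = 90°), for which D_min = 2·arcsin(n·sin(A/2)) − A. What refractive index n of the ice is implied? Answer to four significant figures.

1.309

Rearranging: n = sin((D_min + A)/2) / sin(A/2).
(D_min + A)/2 = (45.50° + 90°)/2 = 67.750°.
n = sin 67.750° / sin 45° = 0.9255 / 0.7071 = 1.3089.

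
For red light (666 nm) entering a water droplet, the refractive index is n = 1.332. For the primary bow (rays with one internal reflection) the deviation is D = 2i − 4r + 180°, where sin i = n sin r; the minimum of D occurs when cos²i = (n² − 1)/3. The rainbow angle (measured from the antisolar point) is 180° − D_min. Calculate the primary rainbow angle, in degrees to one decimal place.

cos²i = (1.77422 − 1)/3 = 0.25807; i = arccos(0.50801) = 59.469°.
sin r = sin 59.469°/1.332 = 0.64666; r = 40.290°.
D_min = 2·59.469° − 4·40.290° + 180° = 137.776°.
Rainbow angle = 180° − D_min = 42.224°.

42.2°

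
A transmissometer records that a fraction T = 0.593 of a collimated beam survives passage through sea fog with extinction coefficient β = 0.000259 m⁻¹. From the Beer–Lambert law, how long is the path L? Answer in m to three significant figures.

2020 m

Beer–Lambert: T = exp(−βL) ⇒ L = −ln(T)/β = −ln(0.593)/0.000259 = 0.5226/0.000259 = 2018 m.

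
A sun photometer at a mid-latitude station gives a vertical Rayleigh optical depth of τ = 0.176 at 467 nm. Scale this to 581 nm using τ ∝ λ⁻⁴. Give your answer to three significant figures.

0.0735

τ(581 nm) = τ(467 nm) × (467/581)⁴ = 0.176 × (0.8038)⁴ = 0.176 × 0.4174 = 0.0735.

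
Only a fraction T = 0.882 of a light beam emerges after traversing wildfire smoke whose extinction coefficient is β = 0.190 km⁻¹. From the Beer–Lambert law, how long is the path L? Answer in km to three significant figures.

Beer–Lambert: T = exp(−βL) ⇒ L = −ln(T)/β = −ln(0.882)/0.190 = 0.1256/0.190 = 0.6609 km.

0.661 km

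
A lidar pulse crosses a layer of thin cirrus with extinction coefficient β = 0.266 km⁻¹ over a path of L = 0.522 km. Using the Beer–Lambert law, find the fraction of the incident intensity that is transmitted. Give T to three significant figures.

0.870

τ = β·L = 0.266 × 0.522 = 0.1389.
T = exp(−0.1389) = 0.8704.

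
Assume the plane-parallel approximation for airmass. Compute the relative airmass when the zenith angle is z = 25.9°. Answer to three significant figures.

X = sec z = 1/cos 25.9° = 1/0.8996 = 1.1117.

1.11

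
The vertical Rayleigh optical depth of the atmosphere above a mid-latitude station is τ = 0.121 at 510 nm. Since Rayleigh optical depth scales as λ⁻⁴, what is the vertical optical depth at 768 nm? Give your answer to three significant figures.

τ(768 nm) = τ(510 nm) × (510/768)⁴ = 0.121 × (0.6641)⁴ = 0.121 × 0.1945 = 0.0235.

0.0235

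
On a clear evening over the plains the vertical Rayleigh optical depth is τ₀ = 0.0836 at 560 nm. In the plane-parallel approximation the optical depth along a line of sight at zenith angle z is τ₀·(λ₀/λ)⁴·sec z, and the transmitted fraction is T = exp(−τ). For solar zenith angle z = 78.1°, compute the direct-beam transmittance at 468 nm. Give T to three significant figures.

0.436

sec 78.1° = 4.8496.
τ = 0.0836 × (560/468)⁴ × 4.8496 = 0.0836 × 2.0501 × 4.8496 = 0.8311.
T = exp(−0.8311) = 0.4355.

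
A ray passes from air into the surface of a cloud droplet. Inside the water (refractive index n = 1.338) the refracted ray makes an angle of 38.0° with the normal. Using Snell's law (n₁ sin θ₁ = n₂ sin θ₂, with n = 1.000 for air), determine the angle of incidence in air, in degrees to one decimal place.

Snell: sin θ_i = n · sin θ_r = 1.338 × sin 38.0° = 1.338 × 0.6157 = 0.8238.
θ_i = arcsin(0.8238) = 55.46°.

55.5°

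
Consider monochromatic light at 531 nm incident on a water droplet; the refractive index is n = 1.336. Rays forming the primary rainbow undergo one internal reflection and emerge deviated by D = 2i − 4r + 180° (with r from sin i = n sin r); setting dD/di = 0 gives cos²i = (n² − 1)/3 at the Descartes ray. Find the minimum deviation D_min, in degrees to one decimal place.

cos²i = (1.78490 − 1)/3 = 0.26163; i = arccos(0.51150) = 59.236°.
sin r = sin 59.236°/1.336 = 0.64318; r = 40.029°.
D_min = 2·59.236° − 4·40.029° + 180° = 138.356°.

138.4°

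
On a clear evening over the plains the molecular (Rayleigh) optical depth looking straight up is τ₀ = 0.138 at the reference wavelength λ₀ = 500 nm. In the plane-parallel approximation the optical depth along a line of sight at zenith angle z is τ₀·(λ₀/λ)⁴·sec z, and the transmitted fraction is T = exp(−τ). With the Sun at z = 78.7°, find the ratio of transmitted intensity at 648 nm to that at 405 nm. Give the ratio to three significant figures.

Airmass: sec 78.7° = 5.1034.
τ(648 nm) = 0.138 × (500/648)⁴ × 5.1034 = 0.138 × 0.3545 × 5.1034 = 0.2496.
τ(405 nm) = 0.138 × (500/405)⁴ × 5.1034 = 0.138 × 2.3231 × 5.1034 = 1.6361.
T(648)/T(405) = exp(τ_B − τ_A) = exp(1.3864) = 4.0005.

4.00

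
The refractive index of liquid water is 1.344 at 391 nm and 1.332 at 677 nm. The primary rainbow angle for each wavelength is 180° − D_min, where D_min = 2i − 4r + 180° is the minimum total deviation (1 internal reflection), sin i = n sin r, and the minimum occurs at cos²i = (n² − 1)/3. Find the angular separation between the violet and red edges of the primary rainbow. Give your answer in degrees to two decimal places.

At 391 nm (n = 1.344): cos²i = 0.26878 → i = 58.772°, r = 39.512°, D_min = 139.495°, rainbow angle = 40.505°.
At 677 nm (n = 1.332): cos²i = 0.25807 → i = 59.469°, r = 40.290°, D_min = 137.776°, rainbow angle = 42.224°.
Angular width = |40.505° − 42.224°| = 1.719°.

1.72°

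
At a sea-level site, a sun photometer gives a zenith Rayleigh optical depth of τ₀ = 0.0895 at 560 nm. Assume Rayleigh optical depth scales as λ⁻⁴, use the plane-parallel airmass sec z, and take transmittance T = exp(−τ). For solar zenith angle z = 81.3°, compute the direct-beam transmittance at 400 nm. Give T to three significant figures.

0.103

sec 81.3° = 6.6111.
τ = 0.0895 × (560/400)⁴ × 6.6111 = 0.0895 × 3.8416 × 6.6111 = 2.2730.
T = exp(−2.2730) = 0.1030.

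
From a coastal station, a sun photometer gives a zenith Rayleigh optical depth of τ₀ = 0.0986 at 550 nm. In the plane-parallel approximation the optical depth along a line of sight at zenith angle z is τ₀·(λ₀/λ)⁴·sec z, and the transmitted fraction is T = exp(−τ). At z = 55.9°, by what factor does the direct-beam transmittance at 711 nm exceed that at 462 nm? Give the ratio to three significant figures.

Airmass: sec 55.9° = 1.7837.
τ(711 nm) = 0.0986 × (550/711)⁴ × 1.7837 = 0.0986 × 0.3581 × 1.7837 = 0.0630.
τ(462 nm) = 0.0986 × (550/462)⁴ × 1.7837 = 0.0986 × 2.0086 × 1.7837 = 0.3532.
T(711)/T(462) = exp(τ_B − τ_A) = exp(0.2903) = 1.3368.

1.34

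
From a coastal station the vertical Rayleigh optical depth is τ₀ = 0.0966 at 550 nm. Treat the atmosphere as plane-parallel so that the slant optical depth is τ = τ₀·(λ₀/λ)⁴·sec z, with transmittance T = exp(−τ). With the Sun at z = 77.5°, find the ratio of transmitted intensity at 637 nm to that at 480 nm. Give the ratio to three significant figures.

1.68

Airmass: sec 77.5° = 4.6202.
τ(637 nm) = 0.0966 × (550/637)⁴ × 4.6202 = 0.0966 × 0.5558 × 4.6202 = 0.2480.
τ(480 nm) = 0.0966 × (550/480)⁴ × 4.6202 = 0.0966 × 1.7238 × 4.6202 = 0.7694.
T(637)/T(480) = exp(τ_B − τ_A) = exp(0.5213) = 1.6842.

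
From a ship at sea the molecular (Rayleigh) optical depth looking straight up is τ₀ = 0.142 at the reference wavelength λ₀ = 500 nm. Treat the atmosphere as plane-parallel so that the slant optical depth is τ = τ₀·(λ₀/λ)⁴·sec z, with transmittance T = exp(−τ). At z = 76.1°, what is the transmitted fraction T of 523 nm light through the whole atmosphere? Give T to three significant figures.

sec 76.1° = 4.1627.
τ = 0.142 × (500/523)⁴ × 4.1627 = 0.142 × 0.8354 × 4.1627 = 0.4938.
T = exp(−0.4938) = 0.6103.

0.610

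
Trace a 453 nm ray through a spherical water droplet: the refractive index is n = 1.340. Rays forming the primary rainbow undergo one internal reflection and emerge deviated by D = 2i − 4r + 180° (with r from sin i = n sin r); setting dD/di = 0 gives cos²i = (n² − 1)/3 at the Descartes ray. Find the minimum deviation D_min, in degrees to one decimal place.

cos²i = (1.79560 − 1)/3 = 0.26520; i = arccos(0.51498) = 59.004°.
sin r = sin 59.004°/1.340 = 0.63971; r = 39.770°.
D_min = 2·59.004° − 4·39.770° + 180° = 138.929°.

138.9°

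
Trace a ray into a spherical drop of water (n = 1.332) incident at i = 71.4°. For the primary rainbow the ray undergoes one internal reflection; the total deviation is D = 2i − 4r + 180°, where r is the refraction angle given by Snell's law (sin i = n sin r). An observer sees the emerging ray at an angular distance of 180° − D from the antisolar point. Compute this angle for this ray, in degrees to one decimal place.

sin r = sin 71.4° / 1.332 = 0.9478/1.332 = 0.7115; r = 45.36°.
D = 2·71.4° − 4·45.36° + 180° = 142.80° − 181.44° + 180° = 141.36°.
Angle from antisolar point = 180° − D = 38.64°.

38.6°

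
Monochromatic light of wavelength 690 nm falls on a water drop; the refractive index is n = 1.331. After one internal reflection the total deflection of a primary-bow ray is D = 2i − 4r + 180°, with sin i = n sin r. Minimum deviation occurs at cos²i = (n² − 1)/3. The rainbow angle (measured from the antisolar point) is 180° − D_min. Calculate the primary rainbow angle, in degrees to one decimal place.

42.4°

cos²i = (1.77156 − 1)/3 = 0.25719; i = arccos(0.50714) = 59.527°.
sin r = sin 59.527°/1.331 = 0.64753; r = 40.356°.
D_min = 2·59.527° − 4·40.356° + 180° = 137.630°.
Rainbow angle = 180° − D_min = 42.370°.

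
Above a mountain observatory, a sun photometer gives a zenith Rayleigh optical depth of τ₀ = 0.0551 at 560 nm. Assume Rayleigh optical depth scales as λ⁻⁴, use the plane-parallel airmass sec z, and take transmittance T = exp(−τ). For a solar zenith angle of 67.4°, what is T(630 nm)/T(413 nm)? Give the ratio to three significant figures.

1.48

Airmass: sec 67.4° = 2.6022.
τ(630 nm) = 0.0551 × (560/630)⁴ × 2.6022 = 0.0551 × 0.6243 × 2.6022 = 0.0895.
τ(413 nm) = 0.0551 × (560/413)⁴ × 2.6022 = 0.0551 × 3.3803 × 2.6022 = 0.4847.
T(630)/T(413) = exp(τ_B − τ_A) = exp(0.3952) = 1.4846.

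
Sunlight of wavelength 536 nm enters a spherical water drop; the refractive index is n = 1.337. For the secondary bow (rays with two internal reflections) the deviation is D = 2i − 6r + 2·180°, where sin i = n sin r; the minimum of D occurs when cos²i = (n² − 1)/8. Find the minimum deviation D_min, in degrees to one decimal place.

231.9°

cos²i = (1.78757 − 1)/8 = 0.09845; i = arccos(0.31376) = 71.714°.
sin r = sin 71.714°/1.337 = 0.71017; r = 45.249°.
D_min = 2·71.714° − 6·45.249° + 360° = 231.934°.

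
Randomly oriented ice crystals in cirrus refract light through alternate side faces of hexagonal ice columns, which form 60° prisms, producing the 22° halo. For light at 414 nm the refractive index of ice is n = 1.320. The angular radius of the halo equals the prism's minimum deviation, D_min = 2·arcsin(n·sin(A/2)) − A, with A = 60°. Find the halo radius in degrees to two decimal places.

22.60°

n·sin(A/2) = 1.320 × sin 30° = 1.320 × 0.5000 = 0.6600.
D_min = 2·arcsin(0.6600) − 60° = 2 × 41.300° − 60° = 22.600°.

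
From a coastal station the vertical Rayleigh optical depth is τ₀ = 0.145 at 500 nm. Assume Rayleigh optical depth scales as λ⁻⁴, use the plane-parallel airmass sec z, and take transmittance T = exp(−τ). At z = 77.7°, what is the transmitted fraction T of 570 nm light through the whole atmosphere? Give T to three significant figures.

0.668

sec 77.7° = 4.6942.
τ = 0.145 × (500/570)⁴ × 4.6942 = 0.145 × 0.5921 × 4.6942 = 0.4030.
T = exp(−0.4030) = 0.6683.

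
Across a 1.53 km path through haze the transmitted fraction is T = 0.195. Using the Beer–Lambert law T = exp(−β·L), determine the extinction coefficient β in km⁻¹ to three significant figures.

Beer–Lambert: T = exp(−βL) ⇒ β = −ln(T)/L = −ln(0.195)/1.53 = 1.6348/1.53 = 1.068 km⁻¹.

1.07 km⁻¹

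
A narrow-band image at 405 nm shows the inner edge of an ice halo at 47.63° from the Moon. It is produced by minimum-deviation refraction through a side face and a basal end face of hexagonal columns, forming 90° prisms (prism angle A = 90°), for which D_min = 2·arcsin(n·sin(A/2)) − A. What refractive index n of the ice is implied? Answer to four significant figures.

Rearranging: n = sin((D_min + A)/2) / sin(A/2).
(D_min + A)/2 = (47.63° + 90°)/2 = 68.815°.
n = sin 68.815° / sin 45° = 0.9324 / 0.7071 = 1.3186.

1.319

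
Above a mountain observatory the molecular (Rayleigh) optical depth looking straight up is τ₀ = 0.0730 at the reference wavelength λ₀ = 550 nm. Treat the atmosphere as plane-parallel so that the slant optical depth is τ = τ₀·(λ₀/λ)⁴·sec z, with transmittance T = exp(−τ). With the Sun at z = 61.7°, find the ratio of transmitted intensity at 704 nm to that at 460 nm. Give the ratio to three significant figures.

1.29

Airmass: sec 61.7° = 2.1093.
τ(704 nm) = 0.0730 × (550/704)⁴ × 2.1093 = 0.0730 × 0.3725 × 2.1093 = 0.0574.
τ(460 nm) = 0.0730 × (550/460)⁴ × 2.1093 = 0.0730 × 2.0437 × 2.1093 = 0.3147.
T(704)/T(460) = exp(τ_B − τ_A) = exp(0.2573) = 1.2935.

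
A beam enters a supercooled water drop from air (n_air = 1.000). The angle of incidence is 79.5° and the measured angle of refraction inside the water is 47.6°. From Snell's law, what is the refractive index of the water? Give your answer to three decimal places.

n = sin θ_i / sin θ_r = sin 79.5° / sin 47.6° = 0.9833 / 0.7385 = 1.3315.

1.332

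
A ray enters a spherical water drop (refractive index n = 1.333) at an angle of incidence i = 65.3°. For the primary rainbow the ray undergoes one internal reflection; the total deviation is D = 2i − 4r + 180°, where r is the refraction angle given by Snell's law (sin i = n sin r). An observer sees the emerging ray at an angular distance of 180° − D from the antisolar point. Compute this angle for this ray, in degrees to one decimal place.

sin r = sin 65.3° / 1.333 = 0.9085/1.333 = 0.6816; r = 42.97°.
D = 2·65.3° − 4·42.97° + 180° = 130.60° − 171.86° + 180° = 138.74°.
Angle from antisolar point = 180° − D = 41.26°.

41.3°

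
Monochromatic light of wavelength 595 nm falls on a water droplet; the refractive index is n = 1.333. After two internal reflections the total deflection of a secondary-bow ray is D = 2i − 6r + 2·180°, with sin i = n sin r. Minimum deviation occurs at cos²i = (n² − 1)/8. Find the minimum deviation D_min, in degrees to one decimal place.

cos²i = (1.77689 − 1)/8 = 0.09711; i = arccos(0.31163) = 71.843°.
sin r = sin 71.843°/1.333 = 0.71283; r = 45.466°.
D_min = 2·71.843° − 6·45.466° + 360° = 230.891°.

230.9°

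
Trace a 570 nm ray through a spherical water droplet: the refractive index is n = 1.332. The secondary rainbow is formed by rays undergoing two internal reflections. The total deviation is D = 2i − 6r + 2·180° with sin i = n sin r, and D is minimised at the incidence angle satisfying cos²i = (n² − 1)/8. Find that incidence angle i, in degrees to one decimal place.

cos²i = (1.332² − 1)/8 = (1.77422 − 1)/8 = 0.09678.
cos i = 0.31109, so i = 71.875°.

71.9°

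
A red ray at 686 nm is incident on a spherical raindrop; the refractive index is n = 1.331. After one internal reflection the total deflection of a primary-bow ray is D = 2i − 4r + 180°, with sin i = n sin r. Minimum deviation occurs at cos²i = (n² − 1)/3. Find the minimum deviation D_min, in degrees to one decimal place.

cos²i = (1.77156 − 1)/3 = 0.25719; i = arccos(0.50714) = 59.527°.
sin r = sin 59.527°/1.331 = 0.64753; r = 40.356°.
D_min = 2·59.527° − 4·40.356° + 180° = 137.630°.

137.6°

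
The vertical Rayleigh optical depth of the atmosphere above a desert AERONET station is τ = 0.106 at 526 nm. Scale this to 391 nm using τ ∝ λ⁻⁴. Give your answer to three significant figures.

τ(391 nm) = τ(526 nm) × (526/391)⁴ = 0.106 × (1.3453)⁴ = 0.106 × 3.2752 = 0.3472.

0.347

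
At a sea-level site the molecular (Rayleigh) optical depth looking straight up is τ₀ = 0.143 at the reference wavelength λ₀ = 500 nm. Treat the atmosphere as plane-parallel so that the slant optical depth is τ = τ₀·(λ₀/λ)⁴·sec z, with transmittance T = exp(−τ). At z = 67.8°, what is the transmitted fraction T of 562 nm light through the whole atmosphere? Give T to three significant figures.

0.789

sec 67.8° = 2.6466.
τ = 0.143 × (500/562)⁴ × 2.6466 = 0.143 × 0.6265 × 2.6466 = 0.2371.
T = exp(−0.2371) = 0.7889.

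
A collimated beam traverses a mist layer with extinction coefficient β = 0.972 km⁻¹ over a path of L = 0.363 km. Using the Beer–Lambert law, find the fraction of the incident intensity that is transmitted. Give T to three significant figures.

τ = β·L = 0.972 × 0.363 = 0.3528.
T = exp(−0.3528) = 0.7027.

0.703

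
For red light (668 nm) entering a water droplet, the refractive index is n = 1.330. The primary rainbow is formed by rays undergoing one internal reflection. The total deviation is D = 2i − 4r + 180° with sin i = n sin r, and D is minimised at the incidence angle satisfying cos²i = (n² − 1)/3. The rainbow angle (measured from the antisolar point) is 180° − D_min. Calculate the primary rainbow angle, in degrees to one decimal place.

42.5°

cos²i = (1.76890 − 1)/3 = 0.25630; i = arccos(0.50626) = 59.585°.
sin r = sin 59.585°/1.330 = 0.64841; r = 40.422°.
D_min = 2·59.585° − 4·40.422° + 180° = 137.484°.
Rainbow angle = 180° − D_min = 42.516°.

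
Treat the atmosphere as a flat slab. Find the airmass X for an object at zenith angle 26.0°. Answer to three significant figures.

X = sec z = 1/cos 26.0° = 1/0.8988 = 1.1126.

1.11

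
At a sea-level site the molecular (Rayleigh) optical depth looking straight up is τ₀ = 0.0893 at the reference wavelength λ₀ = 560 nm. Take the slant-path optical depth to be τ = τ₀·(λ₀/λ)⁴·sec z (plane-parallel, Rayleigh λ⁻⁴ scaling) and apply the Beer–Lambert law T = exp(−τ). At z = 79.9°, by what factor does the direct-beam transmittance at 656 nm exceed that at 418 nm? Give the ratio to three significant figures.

Airmass: sec 79.9° = 5.7023.
τ(656 nm) = 0.0893 × (560/656)⁴ × 5.7023 = 0.0893 × 0.5311 × 5.7023 = 0.2704.
τ(418 nm) = 0.0893 × (560/418)⁴ × 5.7023 = 0.0893 × 3.2214 × 5.7023 = 1.6404.
T(656)/T(418) = exp(τ_B − τ_A) = exp(1.3700) = 3.9353.

3.94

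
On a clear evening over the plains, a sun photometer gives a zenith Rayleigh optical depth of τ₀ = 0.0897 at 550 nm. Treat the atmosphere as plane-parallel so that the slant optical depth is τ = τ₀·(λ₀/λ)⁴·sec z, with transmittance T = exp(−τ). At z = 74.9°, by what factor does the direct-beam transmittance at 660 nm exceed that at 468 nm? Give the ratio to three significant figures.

Airmass: sec 74.9° = 3.8387.
τ(660 nm) = 0.0897 × (550/660)⁴ × 3.8387 = 0.0897 × 0.4823 × 3.8387 = 0.1661.
τ(468 nm) = 0.0897 × (550/468)⁴ × 3.8387 = 0.0897 × 1.9075 × 3.8387 = 0.6568.
T(660)/T(468) = exp(τ_B − τ_A) = exp(0.4908) = 1.6336.

1.63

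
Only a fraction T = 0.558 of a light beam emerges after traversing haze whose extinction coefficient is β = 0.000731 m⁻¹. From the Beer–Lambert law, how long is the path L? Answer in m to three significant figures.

Beer–Lambert: T = exp(−βL) ⇒ L = −ln(T)/β = −ln(0.558)/0.000731 = 0.5834/0.000731 = 798.1 m.

798 m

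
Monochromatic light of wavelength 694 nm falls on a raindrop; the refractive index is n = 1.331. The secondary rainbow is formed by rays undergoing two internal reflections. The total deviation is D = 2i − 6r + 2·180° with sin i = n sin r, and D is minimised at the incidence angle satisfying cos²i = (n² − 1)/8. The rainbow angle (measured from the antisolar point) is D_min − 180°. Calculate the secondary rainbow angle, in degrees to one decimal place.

cos²i = (1.77156 − 1)/8 = 0.09645; i = arccos(0.31056) = 71.907°.
sin r = sin 71.907°/1.331 = 0.71417; r = 45.575°.
D_min = 2·71.907° − 6·45.575° + 360° = 230.365°.
Rainbow angle = D_min − 180° = 50.365°.

50.4°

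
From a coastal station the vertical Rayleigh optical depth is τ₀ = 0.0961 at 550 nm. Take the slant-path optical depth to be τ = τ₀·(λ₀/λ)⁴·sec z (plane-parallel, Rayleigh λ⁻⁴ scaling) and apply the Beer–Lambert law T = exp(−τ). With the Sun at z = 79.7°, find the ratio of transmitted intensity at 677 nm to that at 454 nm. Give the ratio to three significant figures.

Airmass: sec 79.7° = 5.5928.
τ(677 nm) = 0.0961 × (550/677)⁴ × 5.5928 = 0.0961 × 0.4356 × 5.5928 = 0.2341.
τ(454 nm) = 0.0961 × (550/454)⁴ × 5.5928 = 0.0961 × 2.1539 × 5.5928 = 1.1577.
T(677)/T(454) = exp(τ_B − τ_A) = exp(0.9235) = 2.5182.

2.52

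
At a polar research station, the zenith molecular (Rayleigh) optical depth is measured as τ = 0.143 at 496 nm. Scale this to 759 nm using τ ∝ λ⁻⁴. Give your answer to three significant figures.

0.0261

τ(759 nm) = τ(496 nm) × (496/759)⁴ = 0.143 × (0.6535)⁴ = 0.143 × 0.1824 = 0.0261.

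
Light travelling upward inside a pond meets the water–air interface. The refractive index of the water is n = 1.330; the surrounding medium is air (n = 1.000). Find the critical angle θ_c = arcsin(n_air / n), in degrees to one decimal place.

48.8°

sin θ_c = n_air / n = 1.000 / 1.330 = 0.7519.
θ_c = arcsin(0.7519) = 48.75°.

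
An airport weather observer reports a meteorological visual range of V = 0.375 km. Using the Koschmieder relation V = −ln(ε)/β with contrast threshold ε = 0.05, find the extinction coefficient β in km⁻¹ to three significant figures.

7.99 km⁻¹

β = −ln(0.05) / V = 2.996 / 0.375 = 7.9886 km⁻¹.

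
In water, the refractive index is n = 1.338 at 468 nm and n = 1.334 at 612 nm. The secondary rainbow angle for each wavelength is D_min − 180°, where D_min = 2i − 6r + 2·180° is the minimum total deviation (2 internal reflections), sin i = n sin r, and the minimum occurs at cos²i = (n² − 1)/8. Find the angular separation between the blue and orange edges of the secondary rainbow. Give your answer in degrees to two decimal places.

At 468 nm (n = 1.338): cos²i = 0.09878 → i = 71.682°, r = 45.195°, D_min = 232.193°, rainbow angle = 52.193°.
At 612 nm (n = 1.334): cos²i = 0.09744 → i = 71.810°, r = 45.411°, D_min = 231.153°, rainbow angle = 51.153°.
Angular width = |52.193° − 51.153°| = 1.040°.

1.04°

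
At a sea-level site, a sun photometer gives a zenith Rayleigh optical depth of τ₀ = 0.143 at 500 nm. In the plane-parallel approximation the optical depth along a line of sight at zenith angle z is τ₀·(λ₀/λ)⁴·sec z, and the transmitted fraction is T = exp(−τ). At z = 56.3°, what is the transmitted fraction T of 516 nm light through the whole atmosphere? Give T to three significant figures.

sec 56.3° = 1.8023.
τ = 0.143 × (500/516)⁴ × 1.8023 = 0.143 × 0.8816 × 1.8023 = 0.2272.
T = exp(−0.2272) = 0.7967.

0.797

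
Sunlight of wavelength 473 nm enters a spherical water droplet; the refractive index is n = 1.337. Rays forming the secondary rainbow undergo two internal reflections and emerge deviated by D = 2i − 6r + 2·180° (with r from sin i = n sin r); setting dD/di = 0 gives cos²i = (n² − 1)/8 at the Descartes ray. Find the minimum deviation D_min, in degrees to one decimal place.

231.9°

cos²i = (1.78757 − 1)/8 = 0.09845; i = arccos(0.31376) = 71.714°.
sin r = sin 71.714°/1.337 = 0.71017; r = 45.249°.
D_min = 2·71.714° − 6·45.249° + 360° = 231.934°.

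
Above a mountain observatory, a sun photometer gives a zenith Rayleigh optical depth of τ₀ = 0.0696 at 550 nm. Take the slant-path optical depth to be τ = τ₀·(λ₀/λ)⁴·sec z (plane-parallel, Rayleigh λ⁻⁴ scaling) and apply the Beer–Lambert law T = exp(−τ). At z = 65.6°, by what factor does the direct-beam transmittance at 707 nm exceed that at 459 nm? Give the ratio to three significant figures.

Airmass: sec 65.6° = 2.4207.
τ(707 nm) = 0.0696 × (550/707)⁴ × 2.4207 = 0.0696 × 0.3662 × 2.4207 = 0.0617.
τ(459 nm) = 0.0696 × (550/459)⁴ × 2.4207 = 0.0696 × 2.0616 × 2.4207 = 0.3473.
T(707)/T(459) = exp(τ_B − τ_A) = exp(0.2856) = 1.3306.

1.33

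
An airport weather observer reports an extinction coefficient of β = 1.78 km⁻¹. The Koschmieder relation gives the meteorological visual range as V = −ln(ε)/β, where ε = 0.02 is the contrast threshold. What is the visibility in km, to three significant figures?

V = −ln(0.02) / 1.78 = 3.912 / 1.78 = 2.1978 km.

2.20 km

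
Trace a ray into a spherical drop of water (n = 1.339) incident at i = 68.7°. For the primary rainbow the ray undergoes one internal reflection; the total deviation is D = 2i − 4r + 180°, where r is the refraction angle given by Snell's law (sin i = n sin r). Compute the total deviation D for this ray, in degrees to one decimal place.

141.0°

sin r = sin 68.7° / 1.339 = 0.9317/1.339 = 0.6958; r = 44.09°.
D = 2·68.7° − 4·44.09° + 180° = 137.40° − 176.37° + 180° = 141.03°.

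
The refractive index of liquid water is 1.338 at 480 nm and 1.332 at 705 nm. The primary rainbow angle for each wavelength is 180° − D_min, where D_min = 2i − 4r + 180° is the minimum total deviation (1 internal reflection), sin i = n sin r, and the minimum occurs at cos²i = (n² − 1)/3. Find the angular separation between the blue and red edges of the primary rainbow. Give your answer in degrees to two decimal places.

At 480 nm (n = 1.338): cos²i = 0.26341 → i = 59.120°, r = 39.899°, D_min = 138.643°, rainbow angle = 41.357°.
At 705 nm (n = 1.332): cos²i = 0.25807 → i = 59.469°, r = 40.290°, D_min = 137.776°, rainbow angle = 42.224°.
Angular width = |41.357° − 42.224°| = 0.867°.

0.87°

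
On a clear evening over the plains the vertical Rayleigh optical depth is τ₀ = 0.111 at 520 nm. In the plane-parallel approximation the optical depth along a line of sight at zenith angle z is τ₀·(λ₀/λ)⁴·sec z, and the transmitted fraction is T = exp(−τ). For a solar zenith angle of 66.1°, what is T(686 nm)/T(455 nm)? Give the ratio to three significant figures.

1.46

Airmass: sec 66.1° = 2.4683.
τ(686 nm) = 0.111 × (520/686)⁴ × 2.4683 = 0.111 × 0.3302 × 2.4683 = 0.0905.
τ(455 nm) = 0.111 × (520/455)⁴ × 2.4683 = 0.111 × 1.7060 × 2.4683 = 0.4674.
T(686)/T(455) = exp(τ_B − τ_A) = exp(0.3769) = 1.4578.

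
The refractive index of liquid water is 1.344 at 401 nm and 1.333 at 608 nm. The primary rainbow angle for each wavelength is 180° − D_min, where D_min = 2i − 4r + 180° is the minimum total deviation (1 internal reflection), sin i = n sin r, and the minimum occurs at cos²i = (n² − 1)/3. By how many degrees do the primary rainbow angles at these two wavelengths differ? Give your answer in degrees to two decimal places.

1.57°

At 401 nm (n = 1.344): cos²i = 0.26878 → i = 58.772°, r = 39.512°, D_min = 139.495°, rainbow angle = 40.505°.
At 608 nm (n = 1.333): cos²i = 0.25896 → i = 59.410°, r = 40.225°, D_min = 137.922°, rainbow angle = 42.078°.
Angular width = |40.505° − 42.078°| = 1.573°.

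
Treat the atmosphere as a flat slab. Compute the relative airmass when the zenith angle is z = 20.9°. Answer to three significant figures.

X = sec z = 1/cos 20.9° = 1/0.9342 = 1.0704.

1.07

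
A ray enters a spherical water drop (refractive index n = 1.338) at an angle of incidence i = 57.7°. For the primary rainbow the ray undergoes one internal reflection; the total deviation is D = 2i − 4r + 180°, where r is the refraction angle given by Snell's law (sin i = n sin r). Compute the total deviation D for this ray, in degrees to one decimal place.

138.7°

sin r = sin 57.7° / 1.338 = 0.8453/1.338 = 0.6317; r = 39.18°.
D = 2·57.7° − 4·39.18° + 180° = 115.40° − 156.71° + 180° = 138.69°.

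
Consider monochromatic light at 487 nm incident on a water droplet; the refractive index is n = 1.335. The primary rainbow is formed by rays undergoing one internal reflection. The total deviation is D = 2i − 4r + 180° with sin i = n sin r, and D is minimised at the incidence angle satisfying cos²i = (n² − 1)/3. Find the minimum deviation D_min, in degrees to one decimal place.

138.2°

cos²i = (1.78222 − 1)/3 = 0.26074; i = arccos(0.51063) = 59.294°.
sin r = sin 59.294°/1.335 = 0.64405; r = 40.094°.
D_min = 2·59.294° − 4·40.094° + 180° = 138.212°.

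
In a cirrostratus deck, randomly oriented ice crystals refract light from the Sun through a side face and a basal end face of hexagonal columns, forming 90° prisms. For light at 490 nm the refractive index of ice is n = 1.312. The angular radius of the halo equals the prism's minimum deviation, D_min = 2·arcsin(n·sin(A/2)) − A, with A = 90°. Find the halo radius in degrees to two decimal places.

46.17°

n·sin(A/2) = 1.312 × sin 45° = 1.312 × 0.7071 = 0.9277.
D_min = 2·arcsin(0.9277) − 90° = 2 × 68.083° − 90° = 46.166°.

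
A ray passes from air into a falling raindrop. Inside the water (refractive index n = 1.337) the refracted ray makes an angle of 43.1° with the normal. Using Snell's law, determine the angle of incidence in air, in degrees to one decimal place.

66.0°

Snell: sin θ_i = n · sin θ_r = 1.337 × sin 43.1° = 1.337 × 0.6833 = 0.9135.
θ_i = arcsin(0.9135) = 66.00°.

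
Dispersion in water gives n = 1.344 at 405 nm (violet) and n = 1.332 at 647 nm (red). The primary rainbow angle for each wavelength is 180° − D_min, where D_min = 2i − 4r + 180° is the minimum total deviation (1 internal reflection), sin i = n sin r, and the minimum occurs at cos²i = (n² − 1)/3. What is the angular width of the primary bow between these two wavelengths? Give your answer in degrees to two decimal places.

At 405 nm (n = 1.344): cos²i = 0.26878 → i = 58.772°, r = 39.512°, D_min = 139.495°, rainbow angle = 40.505°.
At 647 nm (n = 1.332): cos²i = 0.25807 → i = 59.469°, r = 40.290°, D_min = 137.776°, rainbow angle = 42.224°.
Angular width = |40.505° − 42.224°| = 1.719°.

1.72°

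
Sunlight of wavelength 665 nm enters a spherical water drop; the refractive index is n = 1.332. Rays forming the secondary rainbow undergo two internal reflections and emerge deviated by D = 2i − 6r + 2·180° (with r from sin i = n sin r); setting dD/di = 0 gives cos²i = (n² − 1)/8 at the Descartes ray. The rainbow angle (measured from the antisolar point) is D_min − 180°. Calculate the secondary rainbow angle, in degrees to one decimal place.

cos²i = (1.77422 − 1)/8 = 0.09678; i = arccos(0.31109) = 71.875°.
sin r = sin 71.875°/1.332 = 0.71350; r = 45.520°.
D_min = 2·71.875° − 6·45.520° + 360° = 230.628°.
Rainbow angle = D_min − 180° = 50.628°.

50.6°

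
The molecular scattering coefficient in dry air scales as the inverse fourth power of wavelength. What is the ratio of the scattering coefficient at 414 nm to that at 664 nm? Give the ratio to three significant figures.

6.62

Rayleigh scattering ∝ λ⁻⁴, so the ratio of coefficients is the inverse fourth power of the wavelength ratio.
σ(414)/σ(664) = (664/414)⁴ = (1.6039)⁴ = 6.617.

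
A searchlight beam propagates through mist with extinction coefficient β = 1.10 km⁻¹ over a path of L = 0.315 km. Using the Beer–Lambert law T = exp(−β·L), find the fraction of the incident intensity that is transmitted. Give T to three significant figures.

τ = β·L = 1.10 × 0.315 = 0.3465.
T = exp(−0.3465) = 0.7072.

0.707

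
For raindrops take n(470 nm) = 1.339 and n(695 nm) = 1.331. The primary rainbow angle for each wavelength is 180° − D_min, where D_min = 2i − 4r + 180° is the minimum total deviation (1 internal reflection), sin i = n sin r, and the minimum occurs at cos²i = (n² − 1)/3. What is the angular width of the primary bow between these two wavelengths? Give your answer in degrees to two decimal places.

1.16°

At 470 nm (n = 1.339): cos²i = 0.26431 → i = 59.062°, r = 39.834°, D_min = 138.786°, rainbow angle = 41.214°.
At 695 nm (n = 1.331): cos²i = 0.25719 → i = 59.527°, r = 40.356°, D_min = 137.630°, rainbow angle = 42.370°.
Angular width = |41.214° − 42.370°| = 1.156°.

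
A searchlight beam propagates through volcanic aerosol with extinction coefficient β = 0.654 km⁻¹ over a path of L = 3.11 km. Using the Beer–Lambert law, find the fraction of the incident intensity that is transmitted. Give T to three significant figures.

0.131

τ = β·L = 0.654 × 3.11 = 2.0339.
T = exp(−2.0339) = 0.1308.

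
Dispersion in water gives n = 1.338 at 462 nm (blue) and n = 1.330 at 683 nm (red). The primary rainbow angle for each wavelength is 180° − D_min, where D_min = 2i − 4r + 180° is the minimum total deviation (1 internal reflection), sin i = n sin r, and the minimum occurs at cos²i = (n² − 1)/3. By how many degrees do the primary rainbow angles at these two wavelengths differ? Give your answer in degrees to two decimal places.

At 462 nm (n = 1.338): cos²i = 0.26341 → i = 59.120°, r = 39.899°, D_min = 138.643°, rainbow angle = 41.357°.
At 683 nm (n = 1.330): cos²i = 0.25630 → i = 59.585°, r = 40.422°, D_min = 137.484°, rainbow angle = 42.516°.
Angular width = |41.357° − 42.516°| = 1.160°.

1.16°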